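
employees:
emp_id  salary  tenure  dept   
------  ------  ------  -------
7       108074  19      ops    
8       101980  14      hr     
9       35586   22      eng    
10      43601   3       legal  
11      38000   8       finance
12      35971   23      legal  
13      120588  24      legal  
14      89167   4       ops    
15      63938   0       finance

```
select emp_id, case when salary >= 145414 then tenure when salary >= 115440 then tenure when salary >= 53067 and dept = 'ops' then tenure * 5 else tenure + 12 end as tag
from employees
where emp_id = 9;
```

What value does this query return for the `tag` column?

emp_id = 9: salary=35586, tenure=22, dept=eng.
salary >= 145414 → false
salary >= 115440 → false
salary >= 53067 and dept = 'ops' → false
No prior WHEN matched → ELSE → 34

34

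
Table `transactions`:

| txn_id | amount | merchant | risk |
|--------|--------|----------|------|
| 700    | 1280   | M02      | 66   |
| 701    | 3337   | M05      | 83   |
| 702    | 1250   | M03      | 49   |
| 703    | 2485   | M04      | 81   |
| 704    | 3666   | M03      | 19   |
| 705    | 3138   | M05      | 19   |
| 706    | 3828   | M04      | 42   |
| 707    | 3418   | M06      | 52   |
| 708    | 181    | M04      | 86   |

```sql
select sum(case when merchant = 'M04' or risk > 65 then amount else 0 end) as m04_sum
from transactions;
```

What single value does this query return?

11111

txn_id=700: ✓ → 1280
txn_id=701: ✓ → 3337
txn_id=702: ✗
txn_id=703: ✓ → 2485
txn_id=704: ✗
txn_id=705: ✗
txn_id=706: ✓ → 3828
txn_id=707: ✗
txn_id=708: ✓ → 181
m04_sum = 1280 + 3337 + 2485 + 3828 + 181 = 11111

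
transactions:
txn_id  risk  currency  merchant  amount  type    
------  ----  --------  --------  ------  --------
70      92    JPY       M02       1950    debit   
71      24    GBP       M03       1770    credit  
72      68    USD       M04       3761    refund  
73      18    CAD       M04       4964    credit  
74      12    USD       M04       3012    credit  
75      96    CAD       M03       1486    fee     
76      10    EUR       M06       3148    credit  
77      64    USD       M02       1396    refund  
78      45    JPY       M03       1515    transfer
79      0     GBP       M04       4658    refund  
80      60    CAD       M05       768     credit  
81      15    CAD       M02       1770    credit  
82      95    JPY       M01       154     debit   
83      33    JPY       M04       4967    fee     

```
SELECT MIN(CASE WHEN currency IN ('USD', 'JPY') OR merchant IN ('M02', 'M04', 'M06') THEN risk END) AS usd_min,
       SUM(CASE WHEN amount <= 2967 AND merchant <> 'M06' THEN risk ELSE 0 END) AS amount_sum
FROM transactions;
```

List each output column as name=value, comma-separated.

usd_min=0, amount_sum=491

[usd_min: currency IN ('USD', 'JPY') OR merchant IN ('M02', 'M04', 'M06')]
txn_id=70: ✓ → 92
txn_id=71: ✗
txn_id=72: ✓ → 68
txn_id=73: ✓ → 18
txn_id=74: ✓ → 12
txn_id=75: ✗
txn_id=76: ✓ → 10
txn_id=77: ✓ → 64
txn_id=78: ✓ → 45
txn_id=79: ✓ → 0
txn_id=80: ✗
txn_id=81: ✓ → 15
txn_id=82: ✓ → 95
txn_id=83: ✓ → 33
usd_min = MIN(92, 68, 18, 12, 10, 64, 45, 0, 15, 95, 33) = 0
—
[amount_sum: amount <= 2967 AND merchant <> 'M06']
txn_id=70: ✓ → 92
txn_id=71: ✓ → 24
txn_id=72: ✗
txn_id=73: ✗
txn_id=74: ✗
txn_id=75: ✓ → 96
txn_id=76: ✗
txn_id=77: ✓ → 64
txn_id=78: ✓ → 45
txn_id=79: ✗
txn_id=80: ✓ → 60
txn_id=81: ✓ → 15
txn_id=82: ✓ → 95
txn_id=83: ✗
amount_sum = 92 + 24 + 96 + 64 + 45 + 60 + 15 + 95 = 491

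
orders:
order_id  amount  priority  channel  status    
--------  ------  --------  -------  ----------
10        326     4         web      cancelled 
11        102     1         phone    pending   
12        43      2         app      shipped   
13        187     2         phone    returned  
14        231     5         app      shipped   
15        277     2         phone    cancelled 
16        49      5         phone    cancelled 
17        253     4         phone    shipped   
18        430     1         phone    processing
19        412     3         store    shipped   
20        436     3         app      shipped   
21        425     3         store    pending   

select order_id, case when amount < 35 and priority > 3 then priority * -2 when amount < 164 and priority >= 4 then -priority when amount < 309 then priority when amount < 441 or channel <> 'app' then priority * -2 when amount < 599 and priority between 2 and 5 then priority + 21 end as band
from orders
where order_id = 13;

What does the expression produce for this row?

2

order_id = 13: amount=187, priority=2, channel=phone, status=returned.
amount < 35 and priority > 3 → false
amount < 164 and priority >= 4 → false
amount < 309 → true → 2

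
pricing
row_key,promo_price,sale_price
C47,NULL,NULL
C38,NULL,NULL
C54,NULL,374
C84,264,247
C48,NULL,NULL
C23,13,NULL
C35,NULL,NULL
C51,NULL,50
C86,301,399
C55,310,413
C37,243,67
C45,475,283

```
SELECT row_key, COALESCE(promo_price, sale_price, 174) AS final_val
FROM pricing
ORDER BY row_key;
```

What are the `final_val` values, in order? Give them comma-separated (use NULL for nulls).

row_key=C23: promo_price=13 → 13
row_key=C35: promo_price=NULL, sale_price=NULL, → literal 174 → 174
row_key=C37: promo_price=243 → 243
row_key=C38: promo_price=NULL, sale_price=NULL, → literal 174 → 174
row_key=C45: promo_price=475 → 475
row_key=C47: promo_price=NULL, sale_price=NULL, → literal 174 → 174
row_key=C48: promo_price=NULL, sale_price=NULL, → literal 174 → 174
row_key=C51: promo_price=NULL, sale_price=50 → 50
row_key=C54: promo_price=NULL, sale_price=374 → 374
row_key=C55: promo_price=310 → 310
row_key=C84: promo_price=264 → 264
row_key=C86: promo_price=301 → 301

13, 174, 243, 174, 475, 174, 174, 50, 374, 310, 264, 301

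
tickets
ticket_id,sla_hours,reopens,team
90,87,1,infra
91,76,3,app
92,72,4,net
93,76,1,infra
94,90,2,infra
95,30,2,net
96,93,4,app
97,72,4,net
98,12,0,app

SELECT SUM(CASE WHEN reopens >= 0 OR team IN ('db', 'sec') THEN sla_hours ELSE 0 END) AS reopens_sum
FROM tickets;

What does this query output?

ticket_id=90: ✓ → 87
ticket_id=91: ✓ → 76
ticket_id=92: ✓ → 72
ticket_id=93: ✓ → 76
ticket_id=94: ✓ → 90
ticket_id=95: ✓ → 30
ticket_id=96: ✓ → 93
ticket_id=97: ✓ → 72
ticket_id=98: ✓ → 12
reopens_sum = 87 + 76 + 72 + 76 + 90 + 30 + 93 + 72 + 12 = 608

608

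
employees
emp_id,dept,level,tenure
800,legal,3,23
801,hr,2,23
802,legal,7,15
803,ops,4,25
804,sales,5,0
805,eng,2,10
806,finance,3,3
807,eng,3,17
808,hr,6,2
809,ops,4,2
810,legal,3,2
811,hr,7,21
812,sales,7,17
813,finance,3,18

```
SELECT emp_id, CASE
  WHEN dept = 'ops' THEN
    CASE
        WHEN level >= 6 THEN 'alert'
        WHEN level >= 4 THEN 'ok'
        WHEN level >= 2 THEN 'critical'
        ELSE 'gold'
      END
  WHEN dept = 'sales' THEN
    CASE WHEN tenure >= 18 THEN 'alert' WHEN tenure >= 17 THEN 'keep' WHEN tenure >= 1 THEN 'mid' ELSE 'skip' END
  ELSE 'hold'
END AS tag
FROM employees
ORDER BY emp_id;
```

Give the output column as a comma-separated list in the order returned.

hold, hold, hold, ok, skip, hold, hold, hold, hold, ok, hold, hold, keep, hold

emp_id=800: dept='legal' → outer ELSE → hold
emp_id=801: dept='hr' → outer ELSE → hold
emp_id=802: dept='legal' → outer ELSE → hold
emp_id=803: dept='ops' → inner[level >= 4] → ok
emp_id=804: dept='sales' → inner[ELSE] → skip
emp_id=805: dept='eng' → outer ELSE → hold
emp_id=806: dept='finance' → outer ELSE → hold
emp_id=807: dept='eng' → outer ELSE → hold
emp_id=808: dept='hr' → outer ELSE → hold
emp_id=809: dept='ops' → inner[level >= 4] → ok
emp_id=810: dept='legal' → outer ELSE → hold
emp_id=811: dept='hr' → outer ELSE → hold
emp_id=812: dept='sales' → inner[tenure >= 17] → keep
emp_id=813: dept='finance' → outer ELSE → hold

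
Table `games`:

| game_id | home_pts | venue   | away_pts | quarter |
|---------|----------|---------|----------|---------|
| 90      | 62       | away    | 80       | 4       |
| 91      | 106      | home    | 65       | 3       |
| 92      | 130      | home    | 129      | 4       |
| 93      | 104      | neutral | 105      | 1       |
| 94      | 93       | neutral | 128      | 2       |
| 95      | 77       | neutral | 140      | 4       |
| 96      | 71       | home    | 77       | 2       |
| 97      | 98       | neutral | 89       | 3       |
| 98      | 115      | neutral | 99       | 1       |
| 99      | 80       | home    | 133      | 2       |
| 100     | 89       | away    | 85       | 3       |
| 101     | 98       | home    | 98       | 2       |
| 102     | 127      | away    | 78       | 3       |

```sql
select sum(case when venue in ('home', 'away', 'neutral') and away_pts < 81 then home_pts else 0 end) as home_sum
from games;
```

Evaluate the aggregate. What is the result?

366

game_id=90: ✓ → 62
game_id=91: ✓ → 106
game_id=92: ✗
game_id=93: ✗
game_id=94: ✗
game_id=95: ✗
game_id=96: ✓ → 71
game_id=97: ✗
game_id=98: ✗
game_id=99: ✗
game_id=100: ✗
game_id=101: ✗
game_id=102: ✓ → 127
home_sum = 62 + 106 + 71 + 127 = 366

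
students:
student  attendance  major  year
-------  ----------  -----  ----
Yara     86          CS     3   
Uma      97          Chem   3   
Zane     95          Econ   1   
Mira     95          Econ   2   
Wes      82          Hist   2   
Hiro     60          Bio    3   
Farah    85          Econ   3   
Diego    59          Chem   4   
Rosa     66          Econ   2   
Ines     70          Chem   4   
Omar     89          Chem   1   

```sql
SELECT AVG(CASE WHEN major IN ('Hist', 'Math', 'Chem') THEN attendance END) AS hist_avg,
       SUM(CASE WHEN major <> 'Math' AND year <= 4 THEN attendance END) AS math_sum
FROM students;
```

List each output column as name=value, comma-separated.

[hist_avg: major IN ('Hist', 'Math', 'Chem')]
student=Yara: ✗
student=Uma: ✓ → 97
student=Zane: ✗
student=Mira: ✗
student=Wes: ✓ → 82
student=Hiro: ✗
student=Farah: ✗
student=Diego: ✓ → 59
student=Rosa: ✗
student=Ines: ✓ → 70
student=Omar: ✓ → 89
hist_avg = (97 + 82 + 59 + 70 + 89) / 5 = 79.4
—
[math_sum: major <> 'Math' AND year <= 4]
student=Yara: ✓ → 86
student=Uma: ✓ → 97
student=Zane: ✓ → 95
student=Mira: ✓ → 95
student=Wes: ✓ → 82
student=Hiro: ✓ → 60
student=Farah: ✓ → 85
student=Diego: ✓ → 59
student=Rosa: ✓ → 66
student=Ines: ✓ → 70
student=Omar: ✓ → 89
math_sum = 86 + 97 + 95 + 95 + 82 + 60 + 85 + 59 + 66 + 70 + 89 = 884

hist_avg=79.4, math_sum=884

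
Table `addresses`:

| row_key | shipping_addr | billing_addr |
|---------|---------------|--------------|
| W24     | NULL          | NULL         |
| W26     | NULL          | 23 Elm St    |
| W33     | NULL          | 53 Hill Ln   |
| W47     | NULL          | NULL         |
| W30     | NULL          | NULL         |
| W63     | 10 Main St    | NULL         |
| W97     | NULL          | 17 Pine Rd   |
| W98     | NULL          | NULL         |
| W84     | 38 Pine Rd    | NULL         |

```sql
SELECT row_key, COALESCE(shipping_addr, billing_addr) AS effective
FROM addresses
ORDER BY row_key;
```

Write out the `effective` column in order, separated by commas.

NULL, 23 Elm St, NULL, 53 Hill Ln, NULL, 10 Main St, 38 Pine Rd, 17 Pine Rd, NULL

row_key=W24: shipping_addr=NULL, billing_addr=NULL (all NULL) → NULL
row_key=W26: shipping_addr=NULL, billing_addr=23 Elm St → 23 Elm St
row_key=W30: shipping_addr=NULL, billing_addr=NULL (all NULL) → NULL
row_key=W33: shipping_addr=NULL, billing_addr=53 Hill Ln → 53 Hill Ln
row_key=W47: shipping_addr=NULL, billing_addr=NULL (all NULL) → NULL
row_key=W63: shipping_addr=10 Main St → 10 Main St
row_key=W84: shipping_addr=38 Pine Rd → 38 Pine Rd
row_key=W97: shipping_addr=NULL, billing_addr=17 Pine Rd → 17 Pine Rd
row_key=W98: shipping_addr=NULL, billing_addr=NULL (all NULL) → NULL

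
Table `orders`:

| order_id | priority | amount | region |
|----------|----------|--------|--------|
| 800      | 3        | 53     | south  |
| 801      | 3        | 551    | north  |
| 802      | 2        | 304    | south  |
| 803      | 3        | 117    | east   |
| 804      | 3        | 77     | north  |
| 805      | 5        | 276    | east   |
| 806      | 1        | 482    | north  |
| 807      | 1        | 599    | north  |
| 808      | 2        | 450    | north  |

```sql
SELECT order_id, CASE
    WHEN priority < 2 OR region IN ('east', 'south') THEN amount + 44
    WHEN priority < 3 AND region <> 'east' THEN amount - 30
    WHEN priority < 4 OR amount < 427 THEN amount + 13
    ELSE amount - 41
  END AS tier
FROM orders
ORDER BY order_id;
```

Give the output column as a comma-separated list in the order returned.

97, 564, 348, 161, 90, 320, 526, 643, 420

order_id=800: priority < 2 OR region IN ('east', 'south') → 97
order_id=801: priority < 4 OR amount < 427 → 564
order_id=802: priority < 2 OR region IN ('east', 'south') → 348
order_id=803: priority < 2 OR region IN ('east', 'south') → 161
order_id=804: priority < 4 OR amount < 427 → 90
order_id=805: priority < 2 OR region IN ('east', 'south') → 320
order_id=806: priority < 2 OR region IN ('east', 'south') → 526
order_id=807: priority < 2 OR region IN ('east', 'south') → 643
order_id=808: priority < 3 AND region <> 'east' → 420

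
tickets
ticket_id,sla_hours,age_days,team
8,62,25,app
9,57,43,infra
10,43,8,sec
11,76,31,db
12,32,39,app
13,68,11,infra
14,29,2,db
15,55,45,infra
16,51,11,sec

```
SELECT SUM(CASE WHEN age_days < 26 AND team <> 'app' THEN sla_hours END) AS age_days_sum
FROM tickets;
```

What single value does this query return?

ticket_id=8: ✗
ticket_id=9: ✗
ticket_id=10: ✓ → 43
ticket_id=11: ✗
ticket_id=12: ✗
ticket_id=13: ✓ → 68
ticket_id=14: ✓ → 29
ticket_id=15: ✗
ticket_id=16: ✓ → 51
age_days_sum = 43 + 68 + 29 + 51 = 191

191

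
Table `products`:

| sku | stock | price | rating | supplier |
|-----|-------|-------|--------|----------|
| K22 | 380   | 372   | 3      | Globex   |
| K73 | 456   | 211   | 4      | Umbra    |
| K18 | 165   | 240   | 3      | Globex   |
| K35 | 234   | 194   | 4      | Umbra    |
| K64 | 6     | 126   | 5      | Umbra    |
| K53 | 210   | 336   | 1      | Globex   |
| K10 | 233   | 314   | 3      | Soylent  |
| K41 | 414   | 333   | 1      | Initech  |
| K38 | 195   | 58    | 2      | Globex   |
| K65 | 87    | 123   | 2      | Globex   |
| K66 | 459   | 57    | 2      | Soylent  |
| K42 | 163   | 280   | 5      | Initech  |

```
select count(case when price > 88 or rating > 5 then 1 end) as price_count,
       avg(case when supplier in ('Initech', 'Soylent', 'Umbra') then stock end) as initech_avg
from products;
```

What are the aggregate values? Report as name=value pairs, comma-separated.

price_count=10, initech_avg=280.7142857143

[price_count: price > 88 or rating > 5]
sku=K22: ✓ → 1
sku=K73: ✓ → 1
sku=K18: ✓ → 1
sku=K35: ✓ → 1
sku=K64: ✓ → 1
sku=K53: ✓ → 1
sku=K10: ✓ → 1
sku=K41: ✓ → 1
sku=K38: ✗
sku=K65: ✓ → 1
sku=K66: ✗
sku=K42: ✓ → 1
price_count = COUNT(1, 1, 1, 1, 1, 1, 1, 1, 1, 1) = 10
—
[initech_avg: supplier in ('Initech', 'Soylent', 'Umbra')]
sku=K22: ✗
sku=K73: ✓ → 456
sku=K18: ✗
sku=K35: ✓ → 234
sku=K64: ✓ → 6
sku=K53: ✗
sku=K10: ✓ → 233
sku=K41: ✓ → 414
sku=K38: ✗
sku=K65: ✗
sku=K66: ✓ → 459
sku=K42: ✓ → 163
initech_avg = (456 + 234 + 6 + 233 + 414 + 459 + 163) / 7 = 280.7142857143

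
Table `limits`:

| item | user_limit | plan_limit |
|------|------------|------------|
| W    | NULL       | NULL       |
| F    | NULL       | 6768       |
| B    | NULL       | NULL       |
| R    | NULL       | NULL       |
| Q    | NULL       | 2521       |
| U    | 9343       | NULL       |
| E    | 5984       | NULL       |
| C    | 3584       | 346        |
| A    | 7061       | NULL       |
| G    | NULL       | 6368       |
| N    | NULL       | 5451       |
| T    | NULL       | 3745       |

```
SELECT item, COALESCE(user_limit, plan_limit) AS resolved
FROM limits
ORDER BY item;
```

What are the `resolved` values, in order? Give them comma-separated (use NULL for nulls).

item=A: user_limit=7061 → 7061
item=B: user_limit=NULL, plan_limit=NULL (all NULL) → NULL
item=C: user_limit=3584 → 3584
item=E: user_limit=5984 → 5984
item=F: user_limit=NULL, plan_limit=6768 → 6768
item=G: user_limit=NULL, plan_limit=6368 → 6368
item=N: user_limit=NULL, plan_limit=5451 → 5451
item=Q: user_limit=NULL, plan_limit=2521 → 2521
item=R: user_limit=NULL, plan_limit=NULL (all NULL) → NULL
item=T: user_limit=NULL, plan_limit=3745 → 3745
item=U: user_limit=9343 → 9343
item=W: user_limit=NULL, plan_limit=NULL (all NULL) → NULL

7061, NULL, 3584, 5984, 6768, 6368, 5451, 2521, NULL, 3745, 9343, NULL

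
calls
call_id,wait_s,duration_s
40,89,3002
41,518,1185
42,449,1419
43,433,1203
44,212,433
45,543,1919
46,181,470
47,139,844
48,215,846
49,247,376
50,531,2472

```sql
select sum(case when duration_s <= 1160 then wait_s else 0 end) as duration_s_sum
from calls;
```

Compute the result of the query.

call_id=40: ✗
call_id=41: ✗
call_id=42: ✗
call_id=43: ✗
call_id=44: ✓ → 212
call_id=45: ✗
call_id=46: ✓ → 181
call_id=47: ✓ → 139
call_id=48: ✓ → 215
call_id=49: ✓ → 247
call_id=50: ✗
duration_s_sum = 212 + 181 + 139 + 215 + 247 = 994

994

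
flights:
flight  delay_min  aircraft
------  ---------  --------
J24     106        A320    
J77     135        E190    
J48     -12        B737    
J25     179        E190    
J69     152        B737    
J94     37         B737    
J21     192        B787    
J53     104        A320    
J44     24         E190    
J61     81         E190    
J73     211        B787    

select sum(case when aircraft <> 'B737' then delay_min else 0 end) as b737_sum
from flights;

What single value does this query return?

flight=J24: ✓ → 106
flight=J77: ✓ → 135
flight=J48: ✗
flight=J25: ✓ → 179
flight=J69: ✗
flight=J94: ✗
flight=J21: ✓ → 192
flight=J53: ✓ → 104
flight=J44: ✓ → 24
flight=J61: ✓ → 81
flight=J73: ✓ → 211
b737_sum = 106 + 135 + 179 + 192 + 104 + 24 + 81 + 211 = 1032

1032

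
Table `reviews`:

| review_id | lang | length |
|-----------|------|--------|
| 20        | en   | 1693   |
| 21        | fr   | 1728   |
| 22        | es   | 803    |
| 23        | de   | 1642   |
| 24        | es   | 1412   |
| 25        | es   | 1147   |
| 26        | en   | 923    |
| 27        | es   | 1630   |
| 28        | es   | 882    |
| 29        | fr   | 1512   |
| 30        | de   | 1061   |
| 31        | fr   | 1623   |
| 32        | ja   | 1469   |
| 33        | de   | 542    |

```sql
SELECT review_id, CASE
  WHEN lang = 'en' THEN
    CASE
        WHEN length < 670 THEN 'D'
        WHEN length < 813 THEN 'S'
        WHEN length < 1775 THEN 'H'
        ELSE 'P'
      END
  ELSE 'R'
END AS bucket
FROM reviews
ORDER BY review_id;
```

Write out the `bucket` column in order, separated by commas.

review_id=20: lang='en' → inner[length < 1775] → H
review_id=21: lang='fr' → outer ELSE → R
review_id=22: lang='es' → outer ELSE → R
review_id=23: lang='de' → outer ELSE → R
review_id=24: lang='es' → outer ELSE → R
review_id=25: lang='es' → outer ELSE → R
review_id=26: lang='en' → inner[length < 1775] → H
review_id=27: lang='es' → outer ELSE → R
review_id=28: lang='es' → outer ELSE → R
review_id=29: lang='fr' → outer ELSE → R
review_id=30: lang='de' → outer ELSE → R
review_id=31: lang='fr' → outer ELSE → R
review_id=32: lang='ja' → outer ELSE → R
review_id=33: lang='de' → outer ELSE → R

H, R, R, R, R, R, H, R, R, R, R, R, R, R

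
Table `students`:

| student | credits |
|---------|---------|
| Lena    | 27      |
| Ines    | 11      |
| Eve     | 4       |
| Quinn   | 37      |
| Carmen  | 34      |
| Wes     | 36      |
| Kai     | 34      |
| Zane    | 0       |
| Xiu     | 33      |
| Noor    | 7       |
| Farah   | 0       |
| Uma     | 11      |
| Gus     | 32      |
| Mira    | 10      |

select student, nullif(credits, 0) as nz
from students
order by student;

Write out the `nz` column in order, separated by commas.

student=Carmen: credits=34 vs 0: differ → 34
student=Eve: credits=4 vs 0: differ → 4
student=Farah: credits=0 vs 0: equal → NULL
student=Gus: credits=32 vs 0: differ → 32
student=Ines: credits=11 vs 0: differ → 11
student=Kai: credits=34 vs 0: differ → 34
student=Lena: credits=27 vs 0: differ → 27
student=Mira: credits=10 vs 0: differ → 10
student=Noor: credits=7 vs 0: differ → 7
student=Quinn: credits=37 vs 0: differ → 37
student=Uma: credits=11 vs 0: differ → 11
student=Wes: credits=36 vs 0: differ → 36
student=Xiu: credits=33 vs 0: differ → 33
student=Zane: credits=0 vs 0: equal → NULL

34, 4, NULL, 32, 11, 34, 27, 10, 7, 37, 11, 36, 33, NULL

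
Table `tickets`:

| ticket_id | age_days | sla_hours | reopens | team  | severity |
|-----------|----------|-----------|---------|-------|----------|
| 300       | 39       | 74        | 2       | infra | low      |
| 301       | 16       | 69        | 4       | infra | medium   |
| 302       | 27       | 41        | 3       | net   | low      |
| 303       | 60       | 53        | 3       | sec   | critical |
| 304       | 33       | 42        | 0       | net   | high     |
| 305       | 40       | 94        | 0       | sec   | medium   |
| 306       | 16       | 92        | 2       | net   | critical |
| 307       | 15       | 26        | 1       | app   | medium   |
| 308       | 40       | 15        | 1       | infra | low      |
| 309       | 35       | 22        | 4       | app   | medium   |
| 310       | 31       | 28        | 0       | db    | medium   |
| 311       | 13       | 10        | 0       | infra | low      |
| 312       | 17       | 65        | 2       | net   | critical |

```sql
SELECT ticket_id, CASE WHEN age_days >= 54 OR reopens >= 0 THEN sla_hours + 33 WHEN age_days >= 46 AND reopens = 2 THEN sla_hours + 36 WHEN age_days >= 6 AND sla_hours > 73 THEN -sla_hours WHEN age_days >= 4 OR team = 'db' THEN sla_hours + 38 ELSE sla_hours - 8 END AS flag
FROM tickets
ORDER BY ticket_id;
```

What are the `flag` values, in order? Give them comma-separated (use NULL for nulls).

107, 102, 74, 86, 75, 127, 125, 59, 48, 55, 61, 43, 98

ticket_id=300: age_days >= 54 OR reopens >= 0 → 107
ticket_id=301: age_days >= 54 OR reopens >= 0 → 102
ticket_id=302: age_days >= 54 OR reopens >= 0 → 74
ticket_id=303: age_days >= 54 OR reopens >= 0 → 86
ticket_id=304: age_days >= 54 OR reopens >= 0 → 75
ticket_id=305: age_days >= 54 OR reopens >= 0 → 127
ticket_id=306: age_days >= 54 OR reopens >= 0 → 125
ticket_id=307: age_days >= 54 OR reopens >= 0 → 59
ticket_id=308: age_days >= 54 OR reopens >= 0 → 48
ticket_id=309: age_days >= 54 OR reopens >= 0 → 55
ticket_id=310: age_days >= 54 OR reopens >= 0 → 61
ticket_id=311: age_days >= 54 OR reopens >= 0 → 43
ticket_id=312: age_days >= 54 OR reopens >= 0 → 98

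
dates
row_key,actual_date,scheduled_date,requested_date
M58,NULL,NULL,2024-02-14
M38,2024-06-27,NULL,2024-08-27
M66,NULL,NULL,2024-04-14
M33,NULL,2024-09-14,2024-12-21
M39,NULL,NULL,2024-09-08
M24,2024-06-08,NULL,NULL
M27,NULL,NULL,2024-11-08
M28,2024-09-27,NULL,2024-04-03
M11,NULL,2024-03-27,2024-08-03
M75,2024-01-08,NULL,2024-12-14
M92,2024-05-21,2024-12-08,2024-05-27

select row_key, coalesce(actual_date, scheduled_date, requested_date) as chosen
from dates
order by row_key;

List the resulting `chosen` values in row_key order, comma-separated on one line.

row_key=M11: actual_date=NULL, scheduled_date=2024-03-27 → 2024-03-27
row_key=M24: actual_date=2024-06-08 → 2024-06-08
row_key=M27: actual_date=NULL, scheduled_date=NULL, requested_date=2024-11-08 → 2024-11-08
row_key=M28: actual_date=2024-09-27 → 2024-09-27
row_key=M33: actual_date=NULL, scheduled_date=2024-09-14 → 2024-09-14
row_key=M38: actual_date=2024-06-27 → 2024-06-27
row_key=M39: actual_date=NULL, scheduled_date=NULL, requested_date=2024-09-08 → 2024-09-08
row_key=M58: actual_date=NULL, scheduled_date=NULL, requested_date=2024-02-14 → 2024-02-14
row_key=M66: actual_date=NULL, scheduled_date=NULL, requested_date=2024-04-14 → 2024-04-14
row_key=M75: actual_date=2024-01-08 → 2024-01-08
row_key=M92: actual_date=2024-05-21 → 2024-05-21

2024-03-27, 2024-06-08, 2024-11-08, 2024-09-27, 2024-09-14, 2024-06-27, 2024-09-08, 2024-02-14, 2024-04-14, 2024-01-08, 2024-05-21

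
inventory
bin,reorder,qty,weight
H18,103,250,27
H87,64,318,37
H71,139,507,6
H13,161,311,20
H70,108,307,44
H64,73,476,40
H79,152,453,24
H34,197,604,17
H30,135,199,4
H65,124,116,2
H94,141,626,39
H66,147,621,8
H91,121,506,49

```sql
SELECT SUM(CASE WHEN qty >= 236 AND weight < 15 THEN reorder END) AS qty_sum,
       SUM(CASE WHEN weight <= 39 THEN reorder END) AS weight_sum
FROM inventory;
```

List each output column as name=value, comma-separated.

[qty_sum: qty >= 236 AND weight < 15]
bin=H18: ✗
bin=H87: ✗
bin=H71: ✓ → 139
bin=H13: ✗
bin=H70: ✗
bin=H64: ✗
bin=H79: ✗
bin=H34: ✗
bin=H30: ✗
bin=H65: ✗
bin=H94: ✗
bin=H66: ✓ → 147
bin=H91: ✗
qty_sum = 139 + 147 = 286
—
[weight_sum: weight <= 39]
bin=H18: ✓ → 103
bin=H87: ✓ → 64
bin=H71: ✓ → 139
bin=H13: ✓ → 161
bin=H70: ✗
bin=H64: ✗
bin=H79: ✓ → 152
bin=H34: ✓ → 197
bin=H30: ✓ → 135
bin=H65: ✓ → 124
bin=H94: ✓ → 141
bin=H66: ✓ → 147
bin=H91: ✗
weight_sum = 103 + 64 + 139 + 161 + 152 + 197 + 135 + 124 + 141 + 147 = 1363

qty_sum=286, weight_sum=1363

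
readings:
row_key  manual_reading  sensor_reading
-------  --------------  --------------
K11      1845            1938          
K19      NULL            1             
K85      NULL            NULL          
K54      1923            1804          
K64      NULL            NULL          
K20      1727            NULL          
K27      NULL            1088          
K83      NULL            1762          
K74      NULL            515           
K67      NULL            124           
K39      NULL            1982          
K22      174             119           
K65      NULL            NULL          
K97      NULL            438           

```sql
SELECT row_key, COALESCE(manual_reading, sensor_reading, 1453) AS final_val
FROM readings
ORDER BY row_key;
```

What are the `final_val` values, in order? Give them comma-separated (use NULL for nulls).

1845, 1, 1727, 174, 1088, 1982, 1923, 1453, 1453, 124, 515, 1762, 1453, 438

row_key=K11: manual_reading=1845 → 1845
row_key=K19: manual_reading=NULL, sensor_reading=1 → 1
row_key=K20: manual_reading=1727 → 1727
row_key=K22: manual_reading=174 → 174
row_key=K27: manual_reading=NULL, sensor_reading=1088 → 1088
row_key=K39: manual_reading=NULL, sensor_reading=1982 → 1982
row_key=K54: manual_reading=1923 → 1923
row_key=K64: manual_reading=NULL, sensor_reading=NULL, → literal 1453 → 1453
row_key=K65: manual_reading=NULL, sensor_reading=NULL, → literal 1453 → 1453
row_key=K67: manual_reading=NULL, sensor_reading=124 → 124
row_key=K74: manual_reading=NULL, sensor_reading=515 → 515
row_key=K83: manual_reading=NULL, sensor_reading=1762 → 1762
row_key=K85: manual_reading=NULL, sensor_reading=NULL, → literal 1453 → 1453
row_key=K97: manual_reading=NULL, sensor_reading=438 → 438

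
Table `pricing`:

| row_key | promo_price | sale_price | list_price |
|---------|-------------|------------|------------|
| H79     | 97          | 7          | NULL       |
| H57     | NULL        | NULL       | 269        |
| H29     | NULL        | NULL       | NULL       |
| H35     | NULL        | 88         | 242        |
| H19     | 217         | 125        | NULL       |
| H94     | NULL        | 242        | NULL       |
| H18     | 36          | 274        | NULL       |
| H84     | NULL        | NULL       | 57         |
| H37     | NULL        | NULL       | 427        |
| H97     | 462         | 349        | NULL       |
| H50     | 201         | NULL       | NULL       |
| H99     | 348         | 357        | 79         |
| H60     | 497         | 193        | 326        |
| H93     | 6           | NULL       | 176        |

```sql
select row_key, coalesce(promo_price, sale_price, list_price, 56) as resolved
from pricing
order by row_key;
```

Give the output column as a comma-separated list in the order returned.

36, 217, 56, 88, 427, 201, 269, 497, 97, 57, 6, 242, 462, 348

row_key=H18: promo_price=36 → 36
row_key=H19: promo_price=217 → 217
row_key=H29: promo_price=NULL, sale_price=NULL, list_price=NULL, → literal 56 → 56
row_key=H35: promo_price=NULL, sale_price=88 → 88
row_key=H37: promo_price=NULL, sale_price=NULL, list_price=427 → 427
row_key=H50: promo_price=201 → 201
row_key=H57: promo_price=NULL, sale_price=NULL, list_price=269 → 269
row_key=H60: promo_price=497 → 497
row_key=H79: promo_price=97 → 97
row_key=H84: promo_price=NULL, sale_price=NULL, list_price=57 → 57
row_key=H93: promo_price=6 → 6
row_key=H94: promo_price=NULL, sale_price=242 → 242
row_key=H97: promo_price=462 → 462
row_key=H99: promo_price=348 → 348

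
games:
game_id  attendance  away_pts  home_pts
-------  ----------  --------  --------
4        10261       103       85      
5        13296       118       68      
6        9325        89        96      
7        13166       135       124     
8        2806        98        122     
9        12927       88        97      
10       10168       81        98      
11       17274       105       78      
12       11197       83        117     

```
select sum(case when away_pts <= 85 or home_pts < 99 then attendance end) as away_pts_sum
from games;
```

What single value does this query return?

84448

game_id=4: ✓ → 10261
game_id=5: ✓ → 13296
game_id=6: ✓ → 9325
game_id=7: ✗
game_id=8: ✗
game_id=9: ✓ → 12927
game_id=10: ✓ → 10168
game_id=11: ✓ → 17274
game_id=12: ✓ → 11197
away_pts_sum = 10261 + 13296 + 9325 + 12927 + 10168 + 17274 + 11197 = 84448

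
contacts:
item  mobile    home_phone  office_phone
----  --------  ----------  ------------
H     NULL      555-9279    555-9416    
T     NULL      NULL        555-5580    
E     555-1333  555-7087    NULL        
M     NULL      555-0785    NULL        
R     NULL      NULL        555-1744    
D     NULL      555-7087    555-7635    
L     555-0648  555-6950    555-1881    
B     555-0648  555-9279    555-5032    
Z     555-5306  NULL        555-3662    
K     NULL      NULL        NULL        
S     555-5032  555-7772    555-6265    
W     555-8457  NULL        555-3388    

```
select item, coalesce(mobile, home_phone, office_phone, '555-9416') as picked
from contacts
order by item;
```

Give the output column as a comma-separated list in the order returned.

item=B: mobile=555-0648 → 555-0648
item=D: mobile=NULL, home_phone=555-7087 → 555-7087
item=E: mobile=555-1333 → 555-1333
item=H: mobile=NULL, home_phone=555-9279 → 555-9279
item=K: mobile=NULL, home_phone=NULL, office_phone=NULL, → literal 555-9416 → 555-9416
item=L: mobile=555-0648 → 555-0648
item=M: mobile=NULL, home_phone=555-0785 → 555-0785
item=R: mobile=NULL, home_phone=NULL, office_phone=555-1744 → 555-1744
item=S: mobile=555-5032 → 555-5032
item=T: mobile=NULL, home_phone=NULL, office_phone=555-5580 → 555-5580
item=W: mobile=555-8457 → 555-8457
item=Z: mobile=555-5306 → 555-5306

555-0648, 555-7087, 555-1333, 555-9279, 555-9416, 555-0648, 555-0785, 555-1744, 555-5032, 555-5580, 555-8457, 555-5306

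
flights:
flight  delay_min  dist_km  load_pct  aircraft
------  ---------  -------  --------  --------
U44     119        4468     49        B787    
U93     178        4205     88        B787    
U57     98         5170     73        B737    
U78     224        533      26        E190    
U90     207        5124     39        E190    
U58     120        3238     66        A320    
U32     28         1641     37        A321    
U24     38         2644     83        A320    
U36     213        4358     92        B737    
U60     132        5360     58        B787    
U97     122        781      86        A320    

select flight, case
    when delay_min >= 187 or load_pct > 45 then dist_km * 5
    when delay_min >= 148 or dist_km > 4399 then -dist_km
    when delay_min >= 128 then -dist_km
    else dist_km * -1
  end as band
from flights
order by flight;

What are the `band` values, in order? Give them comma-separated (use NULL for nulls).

flight=U24: delay_min >= 187 or load_pct > 45 → 13220
flight=U32: ELSE → -1641
flight=U36: delay_min >= 187 or load_pct > 45 → 21790
flight=U44: delay_min >= 187 or load_pct > 45 → 22340
flight=U57: delay_min >= 187 or load_pct > 45 → 25850
flight=U58: delay_min >= 187 or load_pct > 45 → 16190
flight=U60: delay_min >= 187 or load_pct > 45 → 26800
flight=U78: delay_min >= 187 or load_pct > 45 → 2665
flight=U90: delay_min >= 187 or load_pct > 45 → 25620
flight=U93: delay_min >= 187 or load_pct > 45 → 21025
flight=U97: delay_min >= 187 or load_pct > 45 → 3905

13220, -1641, 21790, 22340, 25850, 16190, 26800, 2665, 25620, 21025, 3905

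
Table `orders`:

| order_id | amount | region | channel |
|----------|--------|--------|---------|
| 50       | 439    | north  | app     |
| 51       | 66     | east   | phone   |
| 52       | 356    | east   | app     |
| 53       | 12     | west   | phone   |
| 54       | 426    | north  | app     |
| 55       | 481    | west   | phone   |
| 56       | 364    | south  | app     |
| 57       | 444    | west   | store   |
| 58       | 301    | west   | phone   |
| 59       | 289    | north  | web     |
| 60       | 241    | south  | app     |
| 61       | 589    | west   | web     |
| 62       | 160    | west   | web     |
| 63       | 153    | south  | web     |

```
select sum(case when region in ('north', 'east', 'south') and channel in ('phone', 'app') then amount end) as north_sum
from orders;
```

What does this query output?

1892

order_id=50: ✓ → 439
order_id=51: ✓ → 66
order_id=52: ✓ → 356
order_id=53: ✗
order_id=54: ✓ → 426
order_id=55: ✗
order_id=56: ✓ → 364
order_id=57: ✗
order_id=58: ✗
order_id=59: ✗
order_id=60: ✓ → 241
order_id=61: ✗
order_id=62: ✗
order_id=63: ✗
north_sum = 439 + 66 + 356 + 426 + 364 + 241 = 1892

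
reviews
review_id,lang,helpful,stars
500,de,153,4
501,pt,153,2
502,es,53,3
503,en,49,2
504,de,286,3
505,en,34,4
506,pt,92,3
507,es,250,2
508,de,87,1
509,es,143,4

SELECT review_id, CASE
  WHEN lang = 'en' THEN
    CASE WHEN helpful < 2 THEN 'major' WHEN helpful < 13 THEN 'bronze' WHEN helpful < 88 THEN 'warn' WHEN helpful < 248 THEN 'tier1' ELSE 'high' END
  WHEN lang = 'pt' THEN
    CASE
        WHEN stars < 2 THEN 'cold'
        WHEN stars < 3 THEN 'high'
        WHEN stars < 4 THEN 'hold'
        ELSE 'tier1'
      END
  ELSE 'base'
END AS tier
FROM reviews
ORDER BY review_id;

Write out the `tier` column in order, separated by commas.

review_id=500: lang='de' → outer ELSE → base
review_id=501: lang='pt' → inner[stars < 3] → high
review_id=502: lang='es' → outer ELSE → base
review_id=503: lang='en' → inner[helpful < 88] → warn
review_id=504: lang='de' → outer ELSE → base
review_id=505: lang='en' → inner[helpful < 88] → warn
review_id=506: lang='pt' → inner[stars < 4] → hold
review_id=507: lang='es' → outer ELSE → base
review_id=508: lang='de' → outer ELSE → base
review_id=509: lang='es' → outer ELSE → base

base, high, base, warn, base, warn, hold, base, base, base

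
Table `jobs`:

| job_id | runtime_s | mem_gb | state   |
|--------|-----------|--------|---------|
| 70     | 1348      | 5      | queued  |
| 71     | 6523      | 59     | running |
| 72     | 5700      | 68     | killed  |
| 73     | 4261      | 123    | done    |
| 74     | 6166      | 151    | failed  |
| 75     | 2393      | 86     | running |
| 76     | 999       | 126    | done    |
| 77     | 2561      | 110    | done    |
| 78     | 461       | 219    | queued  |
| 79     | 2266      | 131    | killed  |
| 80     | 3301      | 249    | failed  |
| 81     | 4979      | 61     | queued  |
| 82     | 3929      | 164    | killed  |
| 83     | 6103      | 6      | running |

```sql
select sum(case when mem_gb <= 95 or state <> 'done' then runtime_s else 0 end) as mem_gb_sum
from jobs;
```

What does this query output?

43169

job_id=70: ✓ → 1348
job_id=71: ✓ → 6523
job_id=72: ✓ → 5700
job_id=73: ✗
job_id=74: ✓ → 6166
job_id=75: ✓ → 2393
job_id=76: ✗
job_id=77: ✗
job_id=78: ✓ → 461
job_id=79: ✓ → 2266
job_id=80: ✓ → 3301
job_id=81: ✓ → 4979
job_id=82: ✓ → 3929
job_id=83: ✓ → 6103
mem_gb_sum = 1348 + 6523 + 5700 + 6166 + 2393 + 461 + 2266 + 3301 + 4979 + 3929 + 6103 = 43169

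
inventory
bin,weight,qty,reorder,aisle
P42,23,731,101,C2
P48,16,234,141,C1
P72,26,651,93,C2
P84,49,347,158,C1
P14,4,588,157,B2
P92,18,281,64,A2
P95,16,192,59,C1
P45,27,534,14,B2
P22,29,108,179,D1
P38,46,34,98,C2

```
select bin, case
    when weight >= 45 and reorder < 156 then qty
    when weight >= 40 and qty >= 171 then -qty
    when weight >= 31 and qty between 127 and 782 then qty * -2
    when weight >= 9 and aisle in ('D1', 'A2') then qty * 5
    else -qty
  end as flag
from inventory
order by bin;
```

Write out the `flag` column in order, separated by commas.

bin=P14: ELSE → -588
bin=P22: weight >= 9 and aisle in ('D1', 'A2') → 540
bin=P38: weight >= 45 and reorder < 156 → 34
bin=P42: ELSE → -731
bin=P45: ELSE → -534
bin=P48: ELSE → -234
bin=P72: ELSE → -651
bin=P84: weight >= 40 and qty >= 171 → -347
bin=P92: weight >= 9 and aisle in ('D1', 'A2') → 1405
bin=P95: ELSE → -192

-588, 540, 34, -731, -534, -234, -651, -347, 1405, -192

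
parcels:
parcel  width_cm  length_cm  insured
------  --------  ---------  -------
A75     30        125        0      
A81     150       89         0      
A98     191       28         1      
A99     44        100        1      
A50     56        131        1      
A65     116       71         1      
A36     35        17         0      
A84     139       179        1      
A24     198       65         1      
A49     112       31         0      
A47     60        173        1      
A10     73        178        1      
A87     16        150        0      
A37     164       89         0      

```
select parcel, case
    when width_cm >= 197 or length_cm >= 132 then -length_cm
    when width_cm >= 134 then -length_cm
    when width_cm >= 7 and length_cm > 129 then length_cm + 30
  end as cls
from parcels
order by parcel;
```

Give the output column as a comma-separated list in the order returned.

parcel=A10: width_cm >= 197 or length_cm >= 132 → -178
parcel=A24: width_cm >= 197 or length_cm >= 132 → -65
parcel=A36: (no match → NULL) → NULL
parcel=A37: width_cm >= 134 → -89
parcel=A47: width_cm >= 197 or length_cm >= 132 → -173
parcel=A49: (no match → NULL) → NULL
parcel=A50: width_cm >= 7 and length_cm > 129 → 161
parcel=A65: (no match → NULL) → NULL
parcel=A75: (no match → NULL) → NULL
parcel=A81: width_cm >= 134 → -89
parcel=A84: width_cm >= 197 or length_cm >= 132 → -179
parcel=A87: width_cm >= 197 or length_cm >= 132 → -150
parcel=A98: width_cm >= 134 → -28
parcel=A99: (no match → NULL) → NULL

-178, -65, NULL, -89, -173, NULL, 161, NULL, NULL, -89, -179, -150, -28, NULL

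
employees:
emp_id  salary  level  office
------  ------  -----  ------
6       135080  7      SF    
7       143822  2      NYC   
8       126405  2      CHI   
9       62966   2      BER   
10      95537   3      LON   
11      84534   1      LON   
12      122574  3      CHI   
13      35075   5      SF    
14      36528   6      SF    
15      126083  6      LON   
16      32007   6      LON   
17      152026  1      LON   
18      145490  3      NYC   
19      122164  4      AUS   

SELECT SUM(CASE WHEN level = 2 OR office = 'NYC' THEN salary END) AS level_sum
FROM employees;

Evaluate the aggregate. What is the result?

emp_id=6: ✗
emp_id=7: ✓ → 143822
emp_id=8: ✓ → 126405
emp_id=9: ✓ → 62966
emp_id=10: ✗
emp_id=11: ✗
emp_id=12: ✗
emp_id=13: ✗
emp_id=14: ✗
emp_id=15: ✗
emp_id=16: ✗
emp_id=17: ✗
emp_id=18: ✓ → 145490
emp_id=19: ✗
level_sum = 143822 + 126405 + 62966 + 145490 = 478683

478683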